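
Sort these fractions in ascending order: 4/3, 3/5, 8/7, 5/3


Convert to decimal for comparison:
  4/3 = 1.3333
  3/5 = 0.6
  8/7 = 1.1429
  5/3 = 1.6667
Decimals in increasing order: 0.6 < 1.1429 < 1.3333 < 1.6667
Writing each back as its fraction gives the sorted order.
Final answer: 3/5, 8/7, 4/3, 5/3


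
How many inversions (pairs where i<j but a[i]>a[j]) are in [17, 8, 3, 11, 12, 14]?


For each element, count the later elements that are smaller than it:
  17 (index 0): smaller elements after it = [8, 3, 11, 12, 14] -> 5
  8 (index 1): smaller elements after it = [3] -> 1
  3 (index 2): smaller elements after it = [] -> 0
  11 (index 3): smaller elements after it = [] -> 0
  12 (index 4): smaller elements after it = [] -> 0
Total inversions = 5 + 1 + 0 + 0 + 0 = 6
Final answer: 6


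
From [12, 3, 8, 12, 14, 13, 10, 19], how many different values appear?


List all unique values:
Distinct values: [3, 8, 10, 12, 13, 14, 19]
Count = 7
Final answer: 7


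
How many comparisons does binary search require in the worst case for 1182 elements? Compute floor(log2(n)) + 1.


Binary search halves the search space each step.
Maximum comparisons = floor(log2(1182)) + 1
log2(1182) = 10.207
floor(log2(1182)) = 10, so 10 + 1 = 11
Final answer: 11


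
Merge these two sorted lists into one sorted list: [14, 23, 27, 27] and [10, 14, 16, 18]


List A: [14, 23, 27, 27]
List B: [10, 14, 16, 18]
Repeatedly compare the front elements and take the smaller:
  14 vs 10 -> take 10
  14 vs 14 -> take 14
  23 vs 14 -> take 14
  23 vs 16 -> take 16
  23 vs 18 -> take 18
  B is exhausted; append the rest of A: [23, 27, 27]
Final answer: [10, 14, 14, 16, 18, 23, 27, 27]


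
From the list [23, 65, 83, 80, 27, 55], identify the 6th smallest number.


Sort ascending: [23, 27, 55, 65, 80, 83]
The 6th element (1-indexed) is at index 5.
Value = 83
Final answer: 83


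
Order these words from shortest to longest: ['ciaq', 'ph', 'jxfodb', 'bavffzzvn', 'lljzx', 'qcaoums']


Compute lengths:
  'ciaq' has length 4
  'ph' has length 2
  'jxfodb' has length 6
  'bavffzzvn' has length 9
  'lljzx' has length 5
  'qcaoums' has length 7
Lengths in increasing order: 2 < 4 < 5 < 6 < 7 < 9
Listing the words in that order gives the answer.
Final answer: ['ph', 'ciaq', 'lljzx', 'jxfodb', 'qcaoums', 'bavffzzvn']


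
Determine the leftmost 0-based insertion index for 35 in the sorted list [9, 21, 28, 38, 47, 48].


List is sorted: [9, 21, 28, 38, 47, 48]
We need the leftmost position where 35 can be inserted, i.e. the first index whose element is >= 35 (or the end of the list if none is).
Binary search with low=0, high=6 (0-based indices):
  low=0, high=6, mid=3: a[3]=38 >= 35, so high = 3
  low=0, high=3, mid=1: a[1]=21 < 35, so low = 2
  low=2, high=3, mid=2: a[2]=28 < 35, so low = 3
Now low = high = 3, so the insertion index is 3.
Final answer: 3


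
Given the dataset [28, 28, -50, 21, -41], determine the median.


First, sort the list: [-50, -41, 21, 28, 28]
The list has 5 elements (odd count).
The middle index is 2 (0-based), and the element there is 21.
Final answer: 21


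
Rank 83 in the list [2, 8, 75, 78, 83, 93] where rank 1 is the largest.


Sort descending: [93, 83, 78, 75, 8, 2]
Find 83 in the sorted list.
83 is at position 2.
Final answer: 2


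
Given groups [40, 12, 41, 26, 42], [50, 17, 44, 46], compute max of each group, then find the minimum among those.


Find max of each group:
  Group 1: [40, 12, 41, 26, 42] -> max = 42
  Group 2: [50, 17, 44, 46] -> max = 50
Maxes: [42, 50]
Minimum of maxes = 42
Final answer: 42


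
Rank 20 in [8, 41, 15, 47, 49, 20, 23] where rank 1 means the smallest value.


Sort ascending: [8, 15, 20, 23, 41, 47, 49]
Find 20 in the sorted list.
20 is at position 3 (1-indexed).
Final answer: 3


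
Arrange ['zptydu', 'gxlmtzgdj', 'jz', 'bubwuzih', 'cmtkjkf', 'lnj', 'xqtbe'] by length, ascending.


Compute lengths:
  'zptydu' has length 6
  'gxlmtzgdj' has length 9
  'jz' has length 2
  'bubwuzih' has length 8
  'cmtkjkf' has length 7
  'lnj' has length 3
  'xqtbe' has length 5
Lengths in increasing order: 2 < 3 < 5 < 6 < 7 < 8 < 9
Listing the words in that order gives the answer.
Final answer: ['jz', 'lnj', 'xqtbe', 'zptydu', 'cmtkjkf', 'bubwuzih', 'gxlmtzgdj']


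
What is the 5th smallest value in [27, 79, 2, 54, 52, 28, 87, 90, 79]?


Sort ascending: [2, 27, 28, 52, 54, 79, 79, 87, 90]
The 5th element (1-indexed) is at index 4.
Value = 54
Final answer: 54


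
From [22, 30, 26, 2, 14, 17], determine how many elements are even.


Check each element:
  22 is even
  30 is even
  26 is even
  2 is even
  14 is even
  17 is odd
Evens: [22, 30, 26, 2, 14]
Count of evens = 5
Final answer: 5


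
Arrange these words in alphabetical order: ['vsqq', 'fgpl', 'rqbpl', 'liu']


Compare strings character by character (the first differing letter decides):
  'fgpl' < 'liu' since 'f' < 'l' at position 1
  'liu' < 'rqbpl' since 'l' < 'r' at position 1
  'rqbpl' < 'vsqq' since 'r' < 'v' at position 1
Chaining these comparisons gives the alphabetical order.
Final answer: ['fgpl', 'liu', 'rqbpl', 'vsqq']


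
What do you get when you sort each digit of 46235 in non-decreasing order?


The number 46235 has digits: 4, 6, 2, 3, 5
Sorted: 2, 3, 4, 5, 6
Joining the sorted digits gives the result.
Final answer: 23456


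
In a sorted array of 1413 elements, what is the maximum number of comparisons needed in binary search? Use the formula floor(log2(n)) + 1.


Binary search halves the search space each step.
Maximum comparisons = floor(log2(1413)) + 1
log2(1413) = 10.4645
floor(log2(1413)) = 10, so 10 + 1 = 11
Final answer: 11


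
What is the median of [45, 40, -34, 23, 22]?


First, sort the list: [-34, 22, 23, 40, 45]
The list has 5 elements (odd count).
The middle index is 2 (0-based), and the element there is 23.
Final answer: 23


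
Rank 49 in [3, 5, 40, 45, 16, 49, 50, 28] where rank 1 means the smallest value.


Sort ascending: [3, 5, 16, 28, 40, 45, 49, 50]
Find 49 in the sorted list.
49 is at position 7 (1-indexed).
Final answer: 7


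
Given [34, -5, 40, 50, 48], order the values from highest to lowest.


Original list: [34, -5, 40, 50, 48]
Repeatedly take the largest remaining element:
  Remaining [34, -5, 40, 50, 48] -> largest is 50
  Remaining [34, -5, 40, 48] -> largest is 48
  Remaining [34, -5, 40] -> largest is 40
  Remaining [34, -5] -> largest is 34
  Remaining [-5] -> largest is -5
Collecting the picks in order gives the descending list.
Final answer: [50, 48, 40, 34, -5]


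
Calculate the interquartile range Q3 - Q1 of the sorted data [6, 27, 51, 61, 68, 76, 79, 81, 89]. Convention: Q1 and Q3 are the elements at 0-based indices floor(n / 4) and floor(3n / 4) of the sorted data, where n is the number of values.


The data has n = 9 elements.
Q1 index = floor(9 / 4) = floor(2.25) = 2; Q3 index = floor(3 * 9 / 4) = floor(6.75) = 6
Q1 = element at index 2 = 51
Q3 = element at index 6 = 79
IQR = 79 - 51 = 28
Final answer: 28


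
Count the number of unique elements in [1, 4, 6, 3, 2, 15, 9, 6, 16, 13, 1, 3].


List all unique values:
Distinct values: [1, 2, 3, 4, 6, 9, 13, 15, 16]
Count = 9
Final answer: 9


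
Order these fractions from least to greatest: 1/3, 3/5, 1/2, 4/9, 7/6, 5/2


Convert to decimal for comparison:
  1/3 = 0.3333
  3/5 = 0.6
  1/2 = 0.5
  4/9 = 0.4444
  7/6 = 1.1667
  5/2 = 2.5
Decimals in increasing order: 0.3333 < 0.4444 < 0.5 < 0.6 < 1.1667 < 2.5
Writing each back as its fraction gives the sorted order.
Final answer: 1/3, 4/9, 1/2, 3/5, 7/6, 5/2


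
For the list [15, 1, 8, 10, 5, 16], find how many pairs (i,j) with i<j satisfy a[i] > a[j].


For each element, count the later elements that are smaller than it:
  15 (index 0): smaller elements after it = [1, 8, 10, 5] -> 4
  1 (index 1): smaller elements after it = [] -> 0
  8 (index 2): smaller elements after it = [5] -> 1
  10 (index 3): smaller elements after it = [5] -> 1
  5 (index 4): smaller elements after it = [] -> 0
Total inversions = 4 + 0 + 1 + 1 + 0 = 6
Final answer: 6


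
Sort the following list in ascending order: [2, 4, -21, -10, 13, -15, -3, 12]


Original list: [2, 4, -21, -10, 13, -15, -3, 12]
Repeatedly take the smallest remaining element:
  Remaining [2, 4, -21, -10, 13, -15, -3, 12] -> smallest is -21
  Remaining [2, 4, -10, 13, -15, -3, 12] -> smallest is -15
  Remaining [2, 4, -10, 13, -3, 12] -> smallest is -10
  Remaining [2, 4, 13, -3, 12] -> smallest is -3
  Remaining [2, 4, 13, 12] -> smallest is 2
  Remaining [4, 13, 12] -> smallest is 4
  Remaining [13, 12] -> smallest is 12
  Remaining [13] -> smallest is 13
Collecting the picks in order gives the sorted list.
Final answer: [-21, -15, -10, -3, 2, 4, 12, 13]


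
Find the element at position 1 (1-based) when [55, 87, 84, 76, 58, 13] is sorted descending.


Sort descending: [87, 84, 76, 58, 55, 13]
The 1st element (1-indexed) is at index 0.
Value = 87
Final answer: 87


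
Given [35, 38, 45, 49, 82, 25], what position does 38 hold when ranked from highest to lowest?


Sort descending: [82, 49, 45, 38, 35, 25]
Find 38 in the sorted list.
38 is at position 4.
Final answer: 4


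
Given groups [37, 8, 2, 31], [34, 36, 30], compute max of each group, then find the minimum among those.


Find max of each group:
  Group 1: [37, 8, 2, 31] -> max = 37
  Group 2: [34, 36, 30] -> max = 36
Maxes: [37, 36]
Minimum of maxes = 36
Final answer: 36


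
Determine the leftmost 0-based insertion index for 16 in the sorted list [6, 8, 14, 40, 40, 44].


List is sorted: [6, 8, 14, 40, 40, 44]
We need the leftmost position where 16 can be inserted, i.e. the first index whose element is >= 16 (or the end of the list if none is).
Binary search with low=0, high=6 (0-based indices):
  low=0, high=6, mid=3: a[3]=40 >= 16, so high = 3
  low=0, high=3, mid=1: a[1]=8 < 16, so low = 2
  low=2, high=3, mid=2: a[2]=14 < 16, so low = 3
Now low = high = 3, so the insertion index is 3.
Final answer: 3


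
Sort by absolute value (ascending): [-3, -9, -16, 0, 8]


Compute absolute values:
  |-3| = 3
  |-9| = 9
  |-16| = 16
  |0| = 0
  |8| = 8
Absolute values in increasing order: 0 < 3 < 8 < 9 < 16
Listing the original numbers in that order gives the answer.
Final answer: [0, -3, 8, -9, -16]


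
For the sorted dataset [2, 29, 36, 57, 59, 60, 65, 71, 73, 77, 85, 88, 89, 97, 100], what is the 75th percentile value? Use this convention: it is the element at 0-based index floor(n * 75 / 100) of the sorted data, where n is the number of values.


The dataset has n = 15 elements.
Index = floor(15 * 75 / 100) = floor(1125 / 100) = floor(11.25) = 11
Counting from index 0 in the sorted data, the element at index 11 is 88.
Final answer: 88


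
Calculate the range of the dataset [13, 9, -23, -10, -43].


Maximum value: 13
Minimum value: -43
Range = 13 - (-43) = 56
Final answer: 56


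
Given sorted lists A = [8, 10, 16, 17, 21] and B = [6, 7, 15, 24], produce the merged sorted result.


List A: [8, 10, 16, 17, 21]
List B: [6, 7, 15, 24]
Repeatedly compare the front elements and take the smaller:
  8 vs 6 -> take 6
  8 vs 7 -> take 7
  8 vs 15 -> take 8
  10 vs 15 -> take 10
  16 vs 15 -> take 15
  16 vs 24 -> take 16
  17 vs 24 -> take 17
  21 vs 24 -> take 21
  A is exhausted; append the rest of B: [24]
Final answer: [6, 7, 8, 10, 15, 16, 17, 21, 24]


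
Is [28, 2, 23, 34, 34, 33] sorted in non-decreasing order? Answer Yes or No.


Check consecutive pairs:
  28 <= 2? False
  2 <= 23? True
  23 <= 34? True
  34 <= 34? True
  34 <= 33? False
2 consecutive pair(s) are out of order, so the list is not sorted.
Final answer: No


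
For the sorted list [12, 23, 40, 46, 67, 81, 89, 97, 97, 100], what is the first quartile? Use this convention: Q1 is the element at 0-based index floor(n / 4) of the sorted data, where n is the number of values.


The list has n = 10 elements.
Q1 index = floor(10 / 4) = floor(2.5) = 2
Counting from index 0 in the sorted data, the element at index 2 is 40.
Final answer: 40


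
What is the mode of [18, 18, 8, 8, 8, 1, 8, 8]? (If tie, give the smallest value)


Count the frequency of each value:
  1 appears 1 time(s)
  8 appears 5 time(s)
  18 appears 2 time(s)
Maximum frequency is 5.
Only 8 reaches that frequency, so it is the mode.
Final answer: 8


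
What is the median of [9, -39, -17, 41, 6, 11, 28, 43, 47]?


First, sort the list: [-39, -17, 6, 9, 11, 28, 41, 43, 47]
The list has 9 elements (odd count).
The middle index is 4 (0-based), and the element there is 11.
Final answer: 11


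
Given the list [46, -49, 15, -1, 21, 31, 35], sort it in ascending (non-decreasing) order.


Original list: [46, -49, 15, -1, 21, 31, 35]
Repeatedly take the smallest remaining element:
  Remaining [46, -49, 15, -1, 21, 31, 35] -> smallest is -49
  Remaining [46, 15, -1, 21, 31, 35] -> smallest is -1
  Remaining [46, 15, 21, 31, 35] -> smallest is 15
  Remaining [46, 21, 31, 35] -> smallest is 21
  Remaining [46, 31, 35] -> smallest is 31
  Remaining [46, 35] -> smallest is 35
  Remaining [46] -> smallest is 46
Collecting the picks in order gives the sorted list.
Final answer: [-49, -1, 15, 21, 31, 35, 46]


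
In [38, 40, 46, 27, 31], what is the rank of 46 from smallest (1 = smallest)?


Sort ascending: [27, 31, 38, 40, 46]
Find 46 in the sorted list.
46 is at position 5 (1-indexed).
Final answer: 5


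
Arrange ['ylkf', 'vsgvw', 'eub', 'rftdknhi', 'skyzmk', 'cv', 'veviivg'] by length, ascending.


Compute lengths:
  'ylkf' has length 4
  'vsgvw' has length 5
  'eub' has length 3
  'rftdknhi' has length 8
  'skyzmk' has length 6
  'cv' has length 2
  'veviivg' has length 7
Lengths in increasing order: 2 < 3 < 4 < 5 < 6 < 7 < 8
Listing the words in that order gives the answer.
Final answer: ['cv', 'eub', 'ylkf', 'vsgvw', 'skyzmk', 'veviivg', 'rftdknhi']


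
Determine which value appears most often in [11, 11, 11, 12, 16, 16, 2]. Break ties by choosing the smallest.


Count the frequency of each value:
  2 appears 1 time(s)
  11 appears 3 time(s)
  12 appears 1 time(s)
  16 appears 2 time(s)
Maximum frequency is 3.
Only 11 reaches that frequency, so it is the mode.
Final answer: 11


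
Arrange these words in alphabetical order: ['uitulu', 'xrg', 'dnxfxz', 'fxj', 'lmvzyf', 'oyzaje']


Compare strings character by character (the first differing letter decides):
  'dnxfxz' < 'fxj' since 'd' < 'f' at position 1
  'fxj' < 'lmvzyf' since 'f' < 'l' at position 1
  'lmvzyf' < 'oyzaje' since 'l' < 'o' at position 1
  'oyzaje' < 'uitulu' since 'o' < 'u' at position 1
  'uitulu' < 'xrg' since 'u' < 'x' at position 1
Chaining these comparisons gives the alphabetical order.
Final answer: ['dnxfxz', 'fxj', 'lmvzyf', 'oyzaje', 'uitulu', 'xrg']


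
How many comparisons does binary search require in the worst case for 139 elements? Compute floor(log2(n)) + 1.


Binary search halves the search space each step.
Maximum comparisons = floor(log2(139)) + 1
log2(139) = 7.1189
floor(log2(139)) = 7, so 7 + 1 = 8
Final answer: 8


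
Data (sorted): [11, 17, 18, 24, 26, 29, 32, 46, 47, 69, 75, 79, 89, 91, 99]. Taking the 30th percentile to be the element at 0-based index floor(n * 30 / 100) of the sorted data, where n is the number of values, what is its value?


The dataset has n = 15 elements.
Index = floor(15 * 30 / 100) = floor(450 / 100) = floor(4.5) = 4
Counting from index 0 in the sorted data, the element at index 4 is 26.
Final answer: 26


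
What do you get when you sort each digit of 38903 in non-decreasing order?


The number 38903 has digits: 3, 8, 9, 0, 3
Sorted: 0, 3, 3, 8, 9
Joining the sorted digits gives the result.
Final answer: 03389


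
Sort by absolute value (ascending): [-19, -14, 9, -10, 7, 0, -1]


Compute absolute values:
  |-19| = 19
  |-14| = 14
  |9| = 9
  |-10| = 10
  |7| = 7
  |0| = 0
  |-1| = 1
Absolute values in increasing order: 0 < 1 < 7 < 9 < 10 < 14 < 19
Listing the original numbers in that order gives the answer.
Final answer: [0, -1, 7, 9, -10, -14, -19]


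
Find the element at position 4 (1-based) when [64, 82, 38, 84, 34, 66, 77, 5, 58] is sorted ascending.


Sort ascending: [5, 34, 38, 58, 64, 66, 77, 82, 84]
The 4th element (1-indexed) is at index 3.
Value = 58
Final answer: 58


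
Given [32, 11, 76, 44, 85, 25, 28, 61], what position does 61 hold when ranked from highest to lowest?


Sort descending: [85, 76, 61, 44, 32, 28, 25, 11]
Find 61 in the sorted list.
61 is at position 3.
Final answer: 3


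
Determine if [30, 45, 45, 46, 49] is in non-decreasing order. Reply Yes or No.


Check consecutive pairs:
  30 <= 45? True
  45 <= 45? True
  45 <= 46? True
  46 <= 49? True
Every consecutive pair is in order, so the list is non-decreasing.
Final answer: Yes


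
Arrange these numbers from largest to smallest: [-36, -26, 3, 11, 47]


Original list: [-36, -26, 3, 11, 47]
Repeatedly take the largest remaining element:
  Remaining [-36, -26, 3, 11, 47] -> largest is 47
  Remaining [-36, -26, 3, 11] -> largest is 11
  Remaining [-36, -26, 3] -> largest is 3
  Remaining [-36, -26] -> largest is -26
  Remaining [-36] -> largest is -36
Collecting the picks in order gives the descending list.
Final answer: [47, 11, 3, -26, -36]


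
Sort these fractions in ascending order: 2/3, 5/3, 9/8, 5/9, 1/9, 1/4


Convert to decimal for comparison:
  2/3 = 0.6667
  5/3 = 1.6667
  9/8 = 1.125
  5/9 = 0.5556
  1/9 = 0.1111
  1/4 = 0.25
Decimals in increasing order: 0.1111 < 0.25 < 0.5556 < 0.6667 < 1.125 < 1.6667
Writing each back as its fraction gives the sorted order.
Final answer: 1/9, 1/4, 5/9, 2/3, 9/8, 5/3


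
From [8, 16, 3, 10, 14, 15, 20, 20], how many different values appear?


List all unique values:
Distinct values: [3, 8, 10, 14, 15, 16, 20]
Count = 7
Final answer: 7


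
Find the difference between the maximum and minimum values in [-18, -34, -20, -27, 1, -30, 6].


Maximum value: 6
Minimum value: -34
Range = 6 - (-34) = 40
Final answer: 40


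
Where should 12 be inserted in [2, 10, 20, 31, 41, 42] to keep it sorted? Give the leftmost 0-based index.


List is sorted: [2, 10, 20, 31, 41, 42]
We need the leftmost position where 12 can be inserted, i.e. the first index whose element is >= 12 (or the end of the list if none is).
Binary search with low=0, high=6 (0-based indices):
  low=0, high=6, mid=3: a[3]=31 >= 12, so high = 3
  low=0, high=3, mid=1: a[1]=10 < 12, so low = 2
  low=2, high=3, mid=2: a[2]=20 >= 12, so high = 2
Now low = high = 2, so the insertion index is 2.
Final answer: 2


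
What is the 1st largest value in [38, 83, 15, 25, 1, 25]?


Sort descending: [83, 38, 25, 25, 15, 1]
The 1st element (1-indexed) is at index 0.
Value = 83
Final answer: 83


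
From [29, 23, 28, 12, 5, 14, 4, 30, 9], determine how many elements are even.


Check each element:
  29 is odd
  23 is odd
  28 is even
  12 is even
  5 is odd
  14 is even
  4 is even
  30 is even
  9 is odd
Evens: [28, 12, 14, 4, 30]
Count of evens = 5
Final answer: 5


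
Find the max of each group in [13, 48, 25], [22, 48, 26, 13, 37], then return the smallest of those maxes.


Find max of each group:
  Group 1: [13, 48, 25] -> max = 48
  Group 2: [22, 48, 26, 13, 37] -> max = 48
Maxes: [48, 48]
Minimum of maxes = 48
Final answer: 48


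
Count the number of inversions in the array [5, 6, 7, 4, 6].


For each element, count the later elements that are smaller than it:
  5 (index 0): smaller elements after it = [4] -> 1
  6 (index 1): smaller elements after it = [4] -> 1
  7 (index 2): smaller elements after it = [4, 6] -> 2
  4 (index 3): smaller elements after it = [] -> 0
Total inversions = 1 + 1 + 2 + 0 = 4
Final answer: 4


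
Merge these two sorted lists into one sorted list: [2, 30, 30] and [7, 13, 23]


List A: [2, 30, 30]
List B: [7, 13, 23]
Repeatedly compare the front elements and take the smaller:
  2 vs 7 -> take 2
  30 vs 7 -> take 7
  30 vs 13 -> take 13
  30 vs 23 -> take 23
  B is exhausted; append the rest of A: [30, 30]
Final answer: [2, 7, 13, 23, 30, 30]


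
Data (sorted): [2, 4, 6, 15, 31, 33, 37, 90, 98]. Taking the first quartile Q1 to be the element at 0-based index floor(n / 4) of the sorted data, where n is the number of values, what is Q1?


The list has n = 9 elements.
Q1 index = floor(9 / 4) = floor(2.25) = 2
Counting from index 0 in the sorted data, the element at index 2 is 6.
Final answer: 6


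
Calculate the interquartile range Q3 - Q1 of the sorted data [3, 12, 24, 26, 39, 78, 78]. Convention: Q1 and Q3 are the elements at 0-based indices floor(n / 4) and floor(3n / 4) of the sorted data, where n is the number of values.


The data has n = 7 elements.
Q1 index = floor(7 / 4) = floor(1.75) = 1; Q3 index = floor(3 * 7 / 4) = floor(5.25) = 5
Q1 = element at index 1 = 12
Q3 = element at index 5 = 78
IQR = 78 - 12 = 66
Final answer: 66


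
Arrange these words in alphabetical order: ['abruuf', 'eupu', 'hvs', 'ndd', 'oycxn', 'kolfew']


Compare strings character by character (the first differing letter decides):
  'abruuf' < 'eupu' since 'a' < 'e' at position 1
  'eupu' < 'hvs' since 'e' < 'h' at position 1
  'hvs' < 'kolfew' since 'h' < 'k' at position 1
  'kolfew' < 'ndd' since 'k' < 'n' at position 1
  'ndd' < 'oycxn' since 'n' < 'o' at position 1
Chaining these comparisons gives the alphabetical order.
Final answer: ['abruuf', 'eupu', 'hvs', 'kolfew', 'ndd', 'oycxn']


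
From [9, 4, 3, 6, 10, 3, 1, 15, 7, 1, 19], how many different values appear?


List all unique values:
Distinct values: [1, 3, 4, 6, 7, 9, 10, 15, 19]
Count = 9
Final answer: 9


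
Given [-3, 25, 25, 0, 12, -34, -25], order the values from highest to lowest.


Original list: [-3, 25, 25, 0, 12, -34, -25]
Repeatedly take the largest remaining element:
  Remaining [-3, 25, 25, 0, 12, -34, -25] -> largest is 25
  Remaining [-3, 25, 0, 12, -34, -25] -> largest is 25
  Remaining [-3, 0, 12, -34, -25] -> largest is 12
  Remaining [-3, 0, -34, -25] -> largest is 0
  Remaining [-3, -34, -25] -> largest is -3
  Remaining [-34, -25] -> largest is -25
  Remaining [-34] -> largest is -34
Collecting the picks in order gives the descending list.
Final answer: [25, 25, 12, 0, -3, -25, -34]


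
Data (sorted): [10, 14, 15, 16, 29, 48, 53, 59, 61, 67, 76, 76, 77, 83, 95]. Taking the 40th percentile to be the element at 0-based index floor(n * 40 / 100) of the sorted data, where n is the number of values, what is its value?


The dataset has n = 15 elements.
Index = floor(15 * 40 / 100) = floor(600 / 100) = floor(6) = 6
Counting from index 0 in the sorted data, the element at index 6 is 53.
Final answer: 53


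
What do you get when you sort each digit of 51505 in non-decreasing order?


The number 51505 has digits: 5, 1, 5, 0, 5
Sorted: 0, 1, 5, 5, 5
Joining the sorted digits gives the result.
Final answer: 01555


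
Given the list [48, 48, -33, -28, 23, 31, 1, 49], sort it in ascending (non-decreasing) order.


Original list: [48, 48, -33, -28, 23, 31, 1, 49]
Repeatedly take the smallest remaining element:
  Remaining [48, 48, -33, -28, 23, 31, 1, 49] -> smallest is -33
  Remaining [48, 48, -28, 23, 31, 1, 49] -> smallest is -28
  Remaining [48, 48, 23, 31, 1, 49] -> smallest is 1
  Remaining [48, 48, 23, 31, 49] -> smallest is 23
  Remaining [48, 48, 31, 49] -> smallest is 31
  Remaining [48, 48, 49] -> smallest is 48
  Remaining [48, 49] -> smallest is 48
  Remaining [49] -> smallest is 49
Collecting the picks in order gives the sorted list.
Final answer: [-33, -28, 1, 23, 31, 48, 48, 49]


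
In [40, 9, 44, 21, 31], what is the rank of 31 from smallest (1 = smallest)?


Sort ascending: [9, 21, 31, 40, 44]
Find 31 in the sorted list.
31 is at position 3 (1-indexed).
Final answer: 3


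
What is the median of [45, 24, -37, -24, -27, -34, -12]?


First, sort the list: [-37, -34, -27, -24, -12, 24, 45]
The list has 7 elements (odd count).
The middle index is 3 (0-based), and the element there is -24.
Final answer: -24


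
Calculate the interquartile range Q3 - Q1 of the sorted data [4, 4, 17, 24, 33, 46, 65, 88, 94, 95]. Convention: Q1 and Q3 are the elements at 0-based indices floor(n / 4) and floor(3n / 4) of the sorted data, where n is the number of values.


The data has n = 10 elements.
Q1 index = floor(10 / 4) = floor(2.5) = 2; Q3 index = floor(3 * 10 / 4) = floor(7.5) = 7
Q1 = element at index 2 = 17
Q3 = element at index 7 = 88
IQR = 88 - 17 = 71
Final answer: 71


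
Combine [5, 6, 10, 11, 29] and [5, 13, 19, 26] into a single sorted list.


List A: [5, 6, 10, 11, 29]
List B: [5, 13, 19, 26]
Repeatedly compare the front elements and take the smaller:
  5 vs 5 -> take 5
  6 vs 5 -> take 5
  6 vs 13 -> take 6
  10 vs 13 -> take 10
  11 vs 13 -> take 11
  29 vs 13 -> take 13
  29 vs 19 -> take 19
  29 vs 26 -> take 26
  B is exhausted; append the rest of A: [29]
Final answer: [5, 5, 6, 10, 11, 13, 19, 26, 29]


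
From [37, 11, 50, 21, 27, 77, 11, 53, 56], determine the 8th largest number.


Sort descending: [77, 56, 53, 50, 37, 27, 21, 11, 11]
The 8th element (1-indexed) is at index 7.
Value = 11
Final answer: 11


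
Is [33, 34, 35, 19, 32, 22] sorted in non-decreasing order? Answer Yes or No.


Check consecutive pairs:
  33 <= 34? True
  34 <= 35? True
  35 <= 19? False
  19 <= 32? True
  32 <= 22? False
2 consecutive pair(s) are out of order, so the list is not sorted.
Final answer: No


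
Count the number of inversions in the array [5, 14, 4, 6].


For each element, count the later elements that are smaller than it:
  5 (index 0): smaller elements after it = [4] -> 1
  14 (index 1): smaller elements after it = [4, 6] -> 2
  4 (index 2): smaller elements after it = [] -> 0
Total inversions = 1 + 2 + 0 = 3
Final answer: 3


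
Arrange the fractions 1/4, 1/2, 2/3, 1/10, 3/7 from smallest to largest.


Convert to decimal for comparison:
  1/4 = 0.25
  1/2 = 0.5
  2/3 = 0.6667
  1/10 = 0.1
  3/7 = 0.4286
Decimals in increasing order: 0.1 < 0.25 < 0.4286 < 0.5 < 0.6667
Writing each back as its fraction gives the sorted order.
Final answer: 1/10, 1/4, 3/7, 1/2, 2/3


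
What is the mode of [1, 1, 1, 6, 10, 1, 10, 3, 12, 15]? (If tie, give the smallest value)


Count the frequency of each value:
  1 appears 4 time(s)
  3 appears 1 time(s)
  6 appears 1 time(s)
  10 appears 2 time(s)
  12 appears 1 time(s)
  15 appears 1 time(s)
Maximum frequency is 4.
Only 1 reaches that frequency, so it is the mode.
Final answer: 1


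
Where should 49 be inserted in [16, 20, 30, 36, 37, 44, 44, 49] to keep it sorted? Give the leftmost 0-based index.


List is sorted: [16, 20, 30, 36, 37, 44, 44, 49]
We need the leftmost position where 49 can be inserted, i.e. the first index whose element is >= 49 (or the end of the list if none is).
Binary search with low=0, high=8 (0-based indices):
  low=0, high=8, mid=4: a[4]=37 < 49, so low = 5
  low=5, high=8, mid=6: a[6]=44 < 49, so low = 7
  low=7, high=8, mid=7: a[7]=49 >= 49, so high = 7
Now low = high = 7, so the insertion index is 7.
Final answer: 7


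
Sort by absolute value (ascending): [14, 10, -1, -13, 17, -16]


Compute absolute values:
  |14| = 14
  |10| = 10
  |-1| = 1
  |-13| = 13
  |17| = 17
  |-16| = 16
Absolute values in increasing order: 1 < 10 < 13 < 14 < 16 < 17
Listing the original numbers in that order gives the answer.
Final answer: [-1, 10, -13, 14, -16, 17]


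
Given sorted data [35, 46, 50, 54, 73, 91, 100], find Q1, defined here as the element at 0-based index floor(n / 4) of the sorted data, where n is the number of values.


The list has n = 7 elements.
Q1 index = floor(7 / 4) = floor(1.75) = 1
Counting from index 0 in the sorted data, the element at index 1 is 46.
Final answer: 46


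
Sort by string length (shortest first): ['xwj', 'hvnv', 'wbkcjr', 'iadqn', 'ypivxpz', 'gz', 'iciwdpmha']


Compute lengths:
  'xwj' has length 3
  'hvnv' has length 4
  'wbkcjr' has length 6
  'iadqn' has length 5
  'ypivxpz' has length 7
  'gz' has length 2
  'iciwdpmha' has length 9
Lengths in increasing order: 2 < 3 < 4 < 5 < 6 < 7 < 9
Listing the words in that order gives the answer.
Final answer: ['gz', 'xwj', 'hvnv', 'iadqn', 'wbkcjr', 'ypivxpz', 'iciwdpmha']


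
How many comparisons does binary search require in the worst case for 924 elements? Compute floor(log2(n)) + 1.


Binary search halves the search space each step.
Maximum comparisons = floor(log2(924)) + 1
log2(924) = 9.8517
floor(log2(924)) = 9, so 9 + 1 = 10
Final answer: 10


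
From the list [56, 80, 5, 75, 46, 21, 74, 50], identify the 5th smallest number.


Sort ascending: [5, 21, 46, 50, 56, 74, 75, 80]
The 5th element (1-indexed) is at index 4.
Value = 56
Final answer: 56


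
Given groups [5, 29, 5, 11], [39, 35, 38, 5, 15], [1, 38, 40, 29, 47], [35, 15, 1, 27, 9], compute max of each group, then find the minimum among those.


Find max of each group:
  Group 1: [5, 29, 5, 11] -> max = 29
  Group 2: [39, 35, 38, 5, 15] -> max = 39
  Group 3: [1, 38, 40, 29, 47] -> max = 47
  Group 4: [35, 15, 1, 27, 9] -> max = 35
Maxes: [29, 39, 47, 35]
Minimum of maxes = 29
Final answer: 29


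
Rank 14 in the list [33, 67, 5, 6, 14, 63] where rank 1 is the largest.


Sort descending: [67, 63, 33, 14, 6, 5]
Find 14 in the sorted list.
14 is at position 4.
Final answer: 4


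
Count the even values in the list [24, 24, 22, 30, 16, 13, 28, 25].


Check each element:
  24 is even
  24 is even
  22 is even
  30 is even
  16 is even
  13 is odd
  28 is even
  25 is odd
Evens: [24, 24, 22, 30, 16, 28]
Count of evens = 6
Final answer: 6


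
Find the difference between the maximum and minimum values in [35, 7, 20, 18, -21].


Maximum value: 35
Minimum value: -21
Range = 35 - (-21) = 56
Final answer: 56


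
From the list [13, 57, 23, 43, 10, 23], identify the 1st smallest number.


Sort ascending: [10, 13, 23, 23, 43, 57]
The 1st element (1-indexed) is at index 0.
Value = 10
Final answer: 10


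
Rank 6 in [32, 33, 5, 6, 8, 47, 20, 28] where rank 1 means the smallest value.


Sort ascending: [5, 6, 8, 20, 28, 32, 33, 47]
Find 6 in the sorted list.
6 is at position 2 (1-indexed).
Final answer: 2


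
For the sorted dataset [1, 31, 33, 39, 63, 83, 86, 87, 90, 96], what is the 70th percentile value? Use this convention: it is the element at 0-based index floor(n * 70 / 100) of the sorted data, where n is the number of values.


The dataset has n = 10 elements.
Index = floor(10 * 70 / 100) = floor(700 / 100) = floor(7) = 7
Counting from index 0 in the sorted data, the element at index 7 is 87.
Final answer: 87


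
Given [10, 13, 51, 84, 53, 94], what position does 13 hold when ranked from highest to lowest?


Sort descending: [94, 84, 53, 51, 13, 10]
Find 13 in the sorted list.
13 is at position 5.
Final answer: 5


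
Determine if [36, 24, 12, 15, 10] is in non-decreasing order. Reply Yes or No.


Check consecutive pairs:
  36 <= 24? False
  24 <= 12? False
  12 <= 15? True
  15 <= 10? False
3 consecutive pair(s) are out of order, so the list is not sorted.
Final answer: No


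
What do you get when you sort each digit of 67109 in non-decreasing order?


The number 67109 has digits: 6, 7, 1, 0, 9
Sorted: 0, 1, 6, 7, 9
Joining the sorted digits gives the result.
Final answer: 01679


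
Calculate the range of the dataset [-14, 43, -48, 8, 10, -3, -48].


Maximum value: 43
Minimum value: -48
Range = 43 - (-48) = 91
Final answer: 91


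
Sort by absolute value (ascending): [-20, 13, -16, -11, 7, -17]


Compute absolute values:
  |-20| = 20
  |13| = 13
  |-16| = 16
  |-11| = 11
  |7| = 7
  |-17| = 17
Absolute values in increasing order: 7 < 11 < 13 < 16 < 17 < 20
Listing the original numbers in that order gives the answer.
Final answer: [7, -11, 13, -16, -17, -20]


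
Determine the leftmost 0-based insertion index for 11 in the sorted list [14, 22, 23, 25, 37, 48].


List is sorted: [14, 22, 23, 25, 37, 48]
We need the leftmost position where 11 can be inserted, i.e. the first index whose element is >= 11 (or the end of the list if none is).
Binary search with low=0, high=6 (0-based indices):
  low=0, high=6, mid=3: a[3]=25 >= 11, so high = 3
  low=0, high=3, mid=1: a[1]=22 >= 11, so high = 1
  low=0, high=1, mid=0: a[0]=14 >= 11, so high = 0
Now low = high = 0, so the insertion index is 0.
Final answer: 0


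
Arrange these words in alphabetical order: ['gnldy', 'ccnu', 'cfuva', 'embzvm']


Compare strings character by character (the first differing letter decides):
  'ccnu' < 'cfuva' since 'c' < 'f' at position 2
  'cfuva' < 'embzvm' since 'c' < 'e' at position 1
  'embzvm' < 'gnldy' since 'e' < 'g' at position 1
Chaining these comparisons gives the alphabetical order.
Final answer: ['ccnu', 'cfuva', 'embzvm', 'gnldy']


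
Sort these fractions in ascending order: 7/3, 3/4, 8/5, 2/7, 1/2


Convert to decimal for comparison:
  7/3 = 2.3333
  3/4 = 0.75
  8/5 = 1.6
  2/7 = 0.2857
  1/2 = 0.5
Decimals in increasing order: 0.2857 < 0.5 < 0.75 < 1.6 < 2.3333
Writing each back as its fraction gives the sorted order.
Final answer: 2/7, 1/2, 3/4, 8/5, 7/3


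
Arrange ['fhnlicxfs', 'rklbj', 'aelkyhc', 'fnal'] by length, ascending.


Compute lengths:
  'fhnlicxfs' has length 9
  'rklbj' has length 5
  'aelkyhc' has length 7
  'fnal' has length 4
Lengths in increasing order: 4 < 5 < 7 < 9
Listing the words in that order gives the answer.
Final answer: ['fnal', 'rklbj', 'aelkyhc', 'fhnlicxfs']


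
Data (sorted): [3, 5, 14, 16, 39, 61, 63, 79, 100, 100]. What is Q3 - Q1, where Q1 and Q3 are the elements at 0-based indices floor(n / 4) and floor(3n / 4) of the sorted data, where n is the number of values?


The data has n = 10 elements.
Q1 index = floor(10 / 4) = floor(2.5) = 2; Q3 index = floor(3 * 10 / 4) = floor(7.5) = 7
Q1 = element at index 2 = 14
Q3 = element at index 7 = 79
IQR = 79 - 14 = 65
Final answer: 65


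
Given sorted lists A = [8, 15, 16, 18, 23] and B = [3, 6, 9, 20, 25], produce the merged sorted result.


List A: [8, 15, 16, 18, 23]
List B: [3, 6, 9, 20, 25]
Repeatedly compare the front elements and take the smaller:
  8 vs 3 -> take 3
  8 vs 6 -> take 6
  8 vs 9 -> take 8
  15 vs 9 -> take 9
  15 vs 20 -> take 15
  16 vs 20 -> take 16
  18 vs 20 -> take 18
  23 vs 20 -> take 20
  23 vs 25 -> take 23
  A is exhausted; append the rest of B: [25]
Final answer: [3, 6, 8, 9, 15, 16, 18, 20, 23, 25]


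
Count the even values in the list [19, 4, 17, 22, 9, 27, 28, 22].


Check each element:
  19 is odd
  4 is even
  17 is odd
  22 is even
  9 is odd
  27 is odd
  28 is even
  22 is even
Evens: [4, 22, 28, 22]
Count of evens = 4
Final answer: 4


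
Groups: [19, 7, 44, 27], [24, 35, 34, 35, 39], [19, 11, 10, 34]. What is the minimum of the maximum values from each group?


Find max of each group:
  Group 1: [19, 7, 44, 27] -> max = 44
  Group 2: [24, 35, 34, 35, 39] -> max = 39
  Group 3: [19, 11, 10, 34] -> max = 34
Maxes: [44, 39, 34]
Minimum of maxes = 34
Final answer: 34


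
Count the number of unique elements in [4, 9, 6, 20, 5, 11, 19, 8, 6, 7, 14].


List all unique values:
Distinct values: [4, 5, 6, 7, 8, 9, 11, 14, 19, 20]
Count = 10
Final answer: 10


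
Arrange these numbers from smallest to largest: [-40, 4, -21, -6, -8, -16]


Original list: [-40, 4, -21, -6, -8, -16]
Repeatedly take the smallest remaining element:
  Remaining [-40, 4, -21, -6, -8, -16] -> smallest is -40
  Remaining [4, -21, -6, -8, -16] -> smallest is -21
  Remaining [4, -6, -8, -16] -> smallest is -16
  Remaining [4, -6, -8] -> smallest is -8
  Remaining [4, -6] -> smallest is -6
  Remaining [4] -> smallest is 4
Collecting the picks in order gives the sorted list.
Final answer: [-40, -21, -16, -8, -6, 4]


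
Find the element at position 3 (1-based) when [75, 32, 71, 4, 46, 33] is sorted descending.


Sort descending: [75, 71, 46, 33, 32, 4]
The 3rd element (1-indexed) is at index 2.
Value = 46
Final answer: 46


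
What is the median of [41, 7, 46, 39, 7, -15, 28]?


First, sort the list: [-15, 7, 7, 28, 39, 41, 46]
The list has 7 elements (odd count).
The middle index is 3 (0-based), and the element there is 28.
Final answer: 28


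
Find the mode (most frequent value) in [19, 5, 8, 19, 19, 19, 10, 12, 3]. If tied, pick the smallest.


Count the frequency of each value:
  3 appears 1 time(s)
  5 appears 1 time(s)
  8 appears 1 time(s)
  10 appears 1 time(s)
  12 appears 1 time(s)
  19 appears 4 time(s)
Maximum frequency is 4.
Only 19 reaches that frequency, so it is the mode.
Final answer: 19


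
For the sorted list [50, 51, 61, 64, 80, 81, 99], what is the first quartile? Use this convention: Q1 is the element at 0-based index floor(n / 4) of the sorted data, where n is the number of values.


The list has n = 7 elements.
Q1 index = floor(7 / 4) = floor(1.75) = 1
Counting from index 0 in the sorted data, the element at index 1 is 51.
Final answer: 51


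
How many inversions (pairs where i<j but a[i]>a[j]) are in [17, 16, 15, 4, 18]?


For each element, count the later elements that are smaller than it:
  17 (index 0): smaller elements after it = [16, 15, 4] -> 3
  16 (index 1): smaller elements after it = [15, 4] -> 2
  15 (index 2): smaller elements after it = [4] -> 1
  4 (index 3): smaller elements after it = [] -> 0
Total inversions = 3 + 2 + 1 + 0 = 6
Final answer: 6


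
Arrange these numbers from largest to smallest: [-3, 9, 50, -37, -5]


Original list: [-3, 9, 50, -37, -5]
Repeatedly take the largest remaining element:
  Remaining [-3, 9, 50, -37, -5] -> largest is 50
  Remaining [-3, 9, -37, -5] -> largest is 9
  Remaining [-3, -37, -5] -> largest is -3
  Remaining [-37, -5] -> largest is -5
  Remaining [-37] -> largest is -37
Collecting the picks in order gives the descending list.
Final answer: [50, 9, -3, -5, -37]


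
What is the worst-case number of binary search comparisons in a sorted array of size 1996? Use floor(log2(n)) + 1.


Binary search halves the search space each step.
Maximum comparisons = floor(log2(1996)) + 1
log2(1996) = 10.9629
floor(log2(1996)) = 10, so 10 + 1 = 11
Final answer: 11


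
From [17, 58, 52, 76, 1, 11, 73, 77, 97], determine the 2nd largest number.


Sort descending: [97, 77, 76, 73, 58, 52, 17, 11, 1]
The 2nd element (1-indexed) is at index 1.
Value = 77
Final answer: 77


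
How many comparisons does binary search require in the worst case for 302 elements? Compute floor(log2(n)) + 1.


Binary search halves the search space each step.
Maximum comparisons = floor(log2(302)) + 1
log2(302) = 8.2384
floor(log2(302)) = 8, so 8 + 1 = 9
Final answer: 9


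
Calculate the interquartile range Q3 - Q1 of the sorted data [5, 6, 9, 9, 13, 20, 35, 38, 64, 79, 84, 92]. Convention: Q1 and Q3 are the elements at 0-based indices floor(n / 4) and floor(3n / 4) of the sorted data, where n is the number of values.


The data has n = 12 elements.
Q1 index = floor(12 / 4) = floor(3) = 3; Q3 index = floor(3 * 12 / 4) = floor(9) = 9
Q1 = element at index 3 = 9
Q3 = element at index 9 = 79
IQR = 79 - 9 = 70
Final answer: 70


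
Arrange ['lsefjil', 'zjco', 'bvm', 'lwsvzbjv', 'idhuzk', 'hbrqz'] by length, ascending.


Compute lengths:
  'lsefjil' has length 7
  'zjco' has length 4
  'bvm' has length 3
  'lwsvzbjv' has length 8
  'idhuzk' has length 6
  'hbrqz' has length 5
Lengths in increasing order: 3 < 4 < 5 < 6 < 7 < 8
Listing the words in that order gives the answer.
Final answer: ['bvm', 'zjco', 'hbrqz', 'idhuzk', 'lsefjil', 'lwsvzbjv']


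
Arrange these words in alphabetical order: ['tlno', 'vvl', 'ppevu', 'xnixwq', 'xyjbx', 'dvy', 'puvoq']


Compare strings character by character (the first differing letter decides):
  'dvy' < 'ppevu' since 'd' < 'p' at position 1
  'ppevu' < 'puvoq' since 'p' < 'u' at position 2
  'puvoq' < 'tlno' since 'p' < 't' at position 1
  'tlno' < 'vvl' since 't' < 'v' at position 1
  'vvl' < 'xnixwq' since 'v' < 'x' at position 1
  'xnixwq' < 'xyjbx' since 'n' < 'y' at position 2
Chaining these comparisons gives the alphabetical order.
Final answer: ['dvy', 'ppevu', 'puvoq', 'tlno', 'vvl', 'xnixwq', 'xyjbx']
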